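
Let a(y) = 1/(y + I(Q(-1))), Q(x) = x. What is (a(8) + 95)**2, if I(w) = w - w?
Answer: 579121/64 ≈ 9048.8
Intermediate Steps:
I(w) = 0
a(y) = 1/y (a(y) = 1/(y + 0) = 1/y)
(a(8) + 95)**2 = (1/8 + 95)**2 = (761/8)**2 = 579121/64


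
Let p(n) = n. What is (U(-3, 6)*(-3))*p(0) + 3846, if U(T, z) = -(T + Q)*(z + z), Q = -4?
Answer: 3846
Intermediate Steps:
U(T, z) = -2*z*(-4 + T) (U(T, z) = -(T - 4)*(z + z) = -(-4 + T)*2*z = -2*z*(-4 + T))
(U(-3, 6)*(-3))*p(0) + 3846 = ((2*6*(4 - 1*(-3)))*(-3))*0 + 3846 = ((2*6*(4 + 3))*(-3))*0 + 3846 = ((2*6*7)*(-3))*0 + 3846 = (84*(-3))*0 + 3846 = -252*0 + 3846 = 0 + 3846 = 3846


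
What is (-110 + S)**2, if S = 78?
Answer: 1024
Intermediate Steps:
(-110 + S)**2 = (-110 + 78)**2 = (-32)**2 = 1024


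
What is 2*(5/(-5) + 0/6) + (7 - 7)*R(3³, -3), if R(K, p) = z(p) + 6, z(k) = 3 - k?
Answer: -2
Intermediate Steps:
R(K, p) = 9 - p (R(K, p) = (3 - p) + 6 = 9 - p)
2*(5/(-5) + 0/6) + (7 - 7)*R(3³, -3) = 2*(5/(-5) + 0/6) + (7 - 7)*(9 - 1*(-3)) = 2*(5*(-⅕) + 0*(⅙)) + 0*(9 + 3) = 2*(-1 + 0) + 0*12 = 2*(-1) + 0 = -2 + 0 = -2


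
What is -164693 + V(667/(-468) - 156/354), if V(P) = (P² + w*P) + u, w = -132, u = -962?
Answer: -126108669196415/762422544 ≈ -1.6541e+5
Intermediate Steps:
V(P) = -962 + P² - 132*P (V(P) = (P² - 132*P) - 962 = -962 + P² - 132*P)
-164693 + V(667/(-468) - 156/354) = -164693 + (-962 + (667/(-468) - 156/354)² - 132*(667/(-468) - 156/354)) = -164693 + (-962 + (667*(-1/468) - 156*1/354)² - 132*(667*(-1/468) - 156*1/354)) = -164693 + (-962 + (-667/468 - 26/59)² - 132*(-667/468 - 26/59)) = -164693 + (-962 + (-51521/27612)² - 132*(-51521/27612)) = -164693 + (-962 + 2654413441/762422544 + 566731/2301) = -164693 - 543013157423/762422544 = -126108669196415/762422544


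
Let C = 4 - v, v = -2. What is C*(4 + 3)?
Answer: 42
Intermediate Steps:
C = 6 (C = 4 - 1*(-2) = 4 + 2 = 6)
C*(4 + 3) = 6*(4 + 3) = 6*7 = 42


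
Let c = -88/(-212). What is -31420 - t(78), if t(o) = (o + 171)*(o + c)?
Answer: -2700104/53 ≈ -50945.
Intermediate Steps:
c = 22/53 (c = -88*(-1/212) = 22/53 ≈ 0.41509)
t(o) = (171 + o)*(22/53 + o) (t(o) = (o + 171)*(o + 22/53) = (171 + o)*(22/53 + o))
-31420 - t(78) = -31420 - (3762/53 + 78² + (9085/53)*78) = -31420 - (3762/53 + 6084 + 708630/53) = -31420 - 1*1034844/53 = -31420 - 1034844/53 = -2700104/53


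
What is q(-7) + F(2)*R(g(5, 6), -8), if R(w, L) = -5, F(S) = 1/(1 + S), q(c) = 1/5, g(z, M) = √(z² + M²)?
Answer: -22/15 ≈ -1.4667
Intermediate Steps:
g(z, M) = √(M² + z²)
q(c) = ⅕
q(-7) + F(2)*R(g(5, 6), -8) = ⅕ - 5/(1 + 2) = ⅕ - 5/3 = -22/15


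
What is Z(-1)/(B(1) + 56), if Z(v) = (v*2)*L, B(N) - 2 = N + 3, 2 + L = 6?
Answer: -4/31 ≈ -0.12903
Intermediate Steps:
L = 4 (L = -2 + 6 = 4)
B(N) = 5 + N (B(N) = 2 + (N + 3) = 2 + (3 + N) = 5 + N)
Z(v) = 8*v (Z(v) = (v*2)*4 = (2*v)*4 = 8*v)
Z(-1)/(B(1) + 56) = (8*(-1))/((5 + 1) + 56) = -8/(6 + 56) = -8/62 = -8*1/62 = -4/31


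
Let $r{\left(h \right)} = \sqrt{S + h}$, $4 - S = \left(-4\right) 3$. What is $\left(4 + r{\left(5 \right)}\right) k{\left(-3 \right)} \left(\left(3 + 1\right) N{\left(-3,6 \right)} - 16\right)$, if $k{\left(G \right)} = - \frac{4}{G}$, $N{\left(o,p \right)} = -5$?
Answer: $-192 - 48 \sqrt{21} \approx -411.96$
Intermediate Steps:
$S = 16$ ($S = 4 - \left(-4\right) 3 = 4 - -12 = 4 + 12 = 16$)
$r{\left(h \right)} = \sqrt{16 + h}$
$\left(4 + r{\left(5 \right)}\right) k{\left(-3 \right)} \left(\left(3 + 1\right) N{\left(-3,6 \right)} - 16\right) = \left(4 + \sqrt{16 + 5}\right) \left(- \frac{4}{-3}\right) \left(\left(3 + 1\right) \left(-5\right) - 16\right) = \left(4 + \sqrt{21}\right) \left(\left(-4\right) \left(- \frac{1}{3}\right)\right) \left(4 \left(-5\right) - 16\right) = \left(4 + \sqrt{21}\right) \frac{4}{3} \left(-20 - 16\right) = \left(\frac{16}{3} + \frac{4 \sqrt{21}}{3}\right) \left(-36\right) = -192 - 48 \sqrt{21}$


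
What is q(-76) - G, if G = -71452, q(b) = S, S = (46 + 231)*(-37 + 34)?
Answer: 70621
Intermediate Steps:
S = -831 (S = 277*(-3) = -831)
q(b) = -831
q(-76) - G = -831 - 1*(-71452) = -831 + 71452 = 70621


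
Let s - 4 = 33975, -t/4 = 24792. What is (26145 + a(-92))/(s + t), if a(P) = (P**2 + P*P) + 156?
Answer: -43229/65189 ≈ -0.66313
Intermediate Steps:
a(P) = 156 + 2*P**2 (a(P) = (P**2 + P**2) + 156 = 2*P**2 + 156 = 156 + 2*P**2)
t = -99168 (t = -4*24792 = -99168)
s = 33979 (s = 4 + 33975 = 33979)
(26145 + a(-92))/(s + t) = (26145 + (156 + 2*(-92)**2))/(33979 - 99168) = (26145 + (156 + 2*8464))/(-65189) = (26145 + (156 + 16928))*(-1/65189) = (26145 + 17084)*(-1/65189) = 43229*(-1/65189) = -43229/65189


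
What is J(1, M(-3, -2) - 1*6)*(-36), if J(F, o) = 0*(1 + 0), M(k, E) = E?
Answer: 0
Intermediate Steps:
J(F, o) = 0 (J(F, o) = 0*1 = 0)
J(1, M(-3, -2) - 1*6)*(-36) = 0*(-36) = 0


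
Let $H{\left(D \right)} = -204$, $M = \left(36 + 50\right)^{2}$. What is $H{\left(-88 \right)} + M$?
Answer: $7192$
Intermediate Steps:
$M = 7396$ ($M = 86^{2} = 7396$)
$H{\left(-88 \right)} + M = -204 + 7396 = 7192$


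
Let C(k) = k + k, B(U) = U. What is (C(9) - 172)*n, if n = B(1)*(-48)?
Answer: 7392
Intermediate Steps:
C(k) = 2*k
n = -48 (n = 1*(-48) = -48)
(C(9) - 172)*n = (2*9 - 172)*(-48) = (18 - 172)*(-48) = -154*(-48) = 7392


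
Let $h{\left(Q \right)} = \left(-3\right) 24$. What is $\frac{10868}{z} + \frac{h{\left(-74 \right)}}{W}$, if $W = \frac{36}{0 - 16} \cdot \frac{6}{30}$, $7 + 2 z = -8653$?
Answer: $\frac{340966}{2165} \approx 157.49$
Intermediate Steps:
$z = -4330$ ($z = - \frac{7}{2} + \frac{1}{2} \left(-8653\right) = - \frac{7}{2} - \frac{8653}{2} = -4330$)
$h{\left(Q \right)} = -72$
$W = - \frac{9}{20}$ ($W = \frac{36}{-16} \cdot 6 \cdot \frac{1}{30} = 36 \left(- \frac{1}{16}\right) \frac{1}{5} = \left(- \frac{9}{4}\right) \frac{1}{5} = - \frac{9}{20} \approx -0.45$)
$\frac{10868}{z} + \frac{h{\left(-74 \right)}}{W} = \frac{10868}{-4330} - \frac{72}{- \frac{9}{20}} = 10868 \left(- \frac{1}{4330}\right) - -160 = - \frac{5434}{2165} + 160 = \frac{340966}{2165}$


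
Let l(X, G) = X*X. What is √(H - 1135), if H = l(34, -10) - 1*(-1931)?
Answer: 4*√122 ≈ 44.181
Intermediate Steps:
l(X, G) = X²
H = 3087 (H = 34² - 1*(-1931) = 1156 + 1931 = 3087)
√(H - 1135) = √(3087 - 1135) = √1952 = 4*√122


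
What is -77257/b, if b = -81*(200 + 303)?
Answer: 77257/40743 ≈ 1.8962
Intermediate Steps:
b = -40743 (b = -81*503 = -40743)
-77257/b = -77257/(-40743) = -77257*(-1/40743) = 77257/40743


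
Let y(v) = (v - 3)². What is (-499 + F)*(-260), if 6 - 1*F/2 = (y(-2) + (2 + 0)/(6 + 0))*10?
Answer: 775060/3 ≈ 2.5835e+5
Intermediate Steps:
y(v) = (-3 + v)²
F = -1484/3 (F = 12 - 2*((-3 - 2)² + (2 + 0)/(6 + 0))*10 = 12 - 2*((-5)² + 2/6)*10 = 12 - 2*(25 + 2*(⅙))*10 = 12 - 2*(25 + ⅓)*10 = 12 - 152*10/3 = 12 - 2*760/3 = 12 - 1520/3 = -1484/3 ≈ -494.67)
(-499 + F)*(-260) = (-499 - 1484/3)*(-260) = -2981/3*(-260) = 775060/3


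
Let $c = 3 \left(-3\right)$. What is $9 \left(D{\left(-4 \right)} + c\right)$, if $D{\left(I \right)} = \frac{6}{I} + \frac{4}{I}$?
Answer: $- \frac{207}{2} \approx -103.5$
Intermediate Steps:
$D{\left(I \right)} = \frac{10}{I}$
$c = -9$
$9 \left(D{\left(-4 \right)} + c\right) = 9 \left(\frac{10}{-4} - 9\right) = 9 \left(10 \left(- \frac{1}{4}\right) - 9\right) = 9 \left(- \frac{5}{2} - 9\right) = 9 \left(- \frac{23}{2}\right) = - \frac{207}{2}$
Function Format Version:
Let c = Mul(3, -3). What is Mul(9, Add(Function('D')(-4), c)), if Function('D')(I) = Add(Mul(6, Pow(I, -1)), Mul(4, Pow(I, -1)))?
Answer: Rational(-207, 2) ≈ -103.50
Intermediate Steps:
Function('D')(I) = Mul(10, Pow(I, -1))
c = -9
Mul(9, Add(Function('D')(-4), c)) = Mul(9, Add(Mul(10, Pow(-4, -1)), -9)) = Mul(9, Add(Mul(10, Rational(-1, 4)), -9)) = Mul(9, Add(Rational(-5, 2), -9)) = Mul(9, Rational(-23, 2)) = Rational(-207, 2)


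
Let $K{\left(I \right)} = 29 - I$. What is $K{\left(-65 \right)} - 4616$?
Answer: $-4522$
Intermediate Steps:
$K{\left(-65 \right)} - 4616 = \left(29 - -65\right) - 4616 = \left(29 + 65\right) - 4616 = 94 - 4616 = -4522$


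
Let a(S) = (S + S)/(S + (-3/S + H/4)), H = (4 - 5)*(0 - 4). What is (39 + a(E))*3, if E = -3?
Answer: 135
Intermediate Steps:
H = 4 (H = -1*(-4) = 4)
a(S) = 2*S/(1 + S - 3/S) (a(S) = (S + S)/(S + (-3/S + 4/4)) = (2*S)/(S + (-3/S + 4*(¼))) = (2*S)/(S + (-3/S + 1)) = (2*S)/(S + (1 - 3/S)) = (2*S)/(1 + S - 3/S) = 2*S/(1 + S - 3/S))
(39 + a(E))*3 = (39 + 2*(-3)²/(-3 - 3 + (-3)²))*3 = (39 + 2*9/(-3 - 3 + 9))*3 = (39 + 2*9/3)*3 = (39 + 2*9*(⅓))*3 = (39 + 6)*3 = 45*3 = 135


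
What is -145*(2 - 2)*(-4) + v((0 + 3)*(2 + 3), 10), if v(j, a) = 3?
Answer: 3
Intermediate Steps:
-145*(2 - 2)*(-4) + v((0 + 3)*(2 + 3), 10) = -145*(2 - 2)*(-4) + 3 = -0*(-4) + 3 = -145*0 + 3 = 0 + 3 = 3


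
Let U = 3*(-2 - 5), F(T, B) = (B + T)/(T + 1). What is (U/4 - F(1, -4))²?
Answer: 225/16 ≈ 14.063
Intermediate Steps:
F(T, B) = (B + T)/(1 + T)
U = -21 (U = 3*(-7) = -21)
(U/4 - F(1, -4))² = (-21/4 - (-4 + 1)/(1 + 1))² = (-21*¼ - (-3)/2)² = (-21/4 - (-3)/2)² = (-21/4 - 1*(-3/2))² = (-21/4 + 3/2)² = (-15/4)² = 225/16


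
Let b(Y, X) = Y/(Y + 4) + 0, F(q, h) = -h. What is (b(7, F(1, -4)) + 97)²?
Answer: 1153476/121 ≈ 9532.9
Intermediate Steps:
b(Y, X) = Y/(4 + Y) (b(Y, X) = Y/(4 + Y) + 0 = Y/(4 + Y))
(b(7, F(1, -4)) + 97)² = (7/(4 + 7) + 97)² = (7/11 + 97)² = (1074/11)² = 1153476/121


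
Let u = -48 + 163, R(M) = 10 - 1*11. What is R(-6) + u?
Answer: 114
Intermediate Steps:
R(M) = -1 (R(M) = 10 - 11 = -1)
u = 115
R(-6) + u = -1 + 115 = 114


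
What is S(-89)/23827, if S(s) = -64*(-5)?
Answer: 320/23827 ≈ 0.013430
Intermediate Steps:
S(s) = 320
S(-89)/23827 = 320/23827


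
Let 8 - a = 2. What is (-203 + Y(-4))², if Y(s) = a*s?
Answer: 51529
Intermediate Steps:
a = 6 (a = 8 - 1*2 = 8 - 2 = 6)
Y(s) = 6*s
(-203 + Y(-4))² = (-203 + 6*(-4))² = (-203 - 24)² = (-227)² = 51529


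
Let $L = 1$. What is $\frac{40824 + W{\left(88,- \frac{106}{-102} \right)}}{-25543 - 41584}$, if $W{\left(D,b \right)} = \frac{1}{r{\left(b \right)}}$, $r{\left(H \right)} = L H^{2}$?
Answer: $- \frac{6035643}{9924197} \approx -0.60817$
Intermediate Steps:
$r{\left(H \right)} = H^{2}$ ($r{\left(H \right)} = 1 H^{2} = H^{2}$)
$W{\left(D,b \right)} = \frac{1}{b^{2}}$
$\frac{40824 + W{\left(88,- \frac{106}{-102} \right)}}{-25543 - 41584} = \frac{40824 + \frac{1}{\frac{2809}{2601}}}{-25543 - 41584} = \frac{40824 + \frac{1}{\frac{2809}{2601}}}{-67127} = \left(40824 + \frac{1}{\frac{2809}{2601}}\right) \left(- \frac{1}{67127}\right) = \left(40824 + \frac{2601}{2809}\right) \left(- \frac{1}{67127}\right) = \frac{114677217}{2809} \left(- \frac{1}{67127}\right) = - \frac{6035643}{9924197}$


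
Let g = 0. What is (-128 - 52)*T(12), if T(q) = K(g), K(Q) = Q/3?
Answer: 0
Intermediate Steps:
K(Q) = Q/3 (K(Q) = Q*(⅓) = Q/3)
T(q) = 0 (T(q) = (⅓)*0 = 0)
(-128 - 52)*T(12) = (-128 - 52)*0 = -180*0 = 0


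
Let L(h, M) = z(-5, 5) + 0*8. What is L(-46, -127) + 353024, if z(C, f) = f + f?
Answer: 353034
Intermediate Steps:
z(C, f) = 2*f
L(h, M) = 10 (L(h, M) = 2*5 + 0*8 = 10 + 0 = 10)
L(-46, -127) + 353024 = 10 + 353024 = 353034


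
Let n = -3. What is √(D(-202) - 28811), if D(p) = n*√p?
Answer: √(-28811 - 3*I*√202) ≈ 0.126 - 169.74*I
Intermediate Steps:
D(p) = -3*√p
√(D(-202) - 28811) = √(-3*I*√202 - 28811) = √(-28811 - 3*I*√202)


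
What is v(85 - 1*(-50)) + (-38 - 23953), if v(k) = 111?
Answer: -23880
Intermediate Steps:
v(85 - 1*(-50)) + (-38 - 23953) = 111 + (-38 - 23953) = 111 - 23991 = -23880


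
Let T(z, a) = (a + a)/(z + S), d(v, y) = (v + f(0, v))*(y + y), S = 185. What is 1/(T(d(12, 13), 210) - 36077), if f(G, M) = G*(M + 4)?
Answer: -71/2561407 ≈ -2.7719e-5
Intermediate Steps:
f(G, M) = G*(4 + M)
d(v, y) = 2*v*y (d(v, y) = (v + 0*(4 + v))*(y + y) = (v + 0)*(2*y) = v*(2*y) = 2*v*y)
T(z, a) = 2*a/(185 + z) (T(z, a) = (a + a)/(z + 185) = (2*a)/(185 + z) = 2*a/(185 + z))
1/(T(d(12, 13), 210) - 36077) = 1/(2*210/(185 + 2*12*13) - 36077) = 1/(2*210/(185 + 312) - 36077) = 1/(2*210/497 - 36077) = 1/(2*210*(1/497) - 36077) = 1/(60/71 - 36077) = 1/(-2561407/71) = -71/2561407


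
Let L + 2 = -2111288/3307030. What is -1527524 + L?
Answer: -2525788209534/1653515 ≈ -1.5275e+6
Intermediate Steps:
L = -4362674/1653515 (L = -2 - 2111288/3307030 = -2 - 2111288*1/3307030 = -2 - 1055644/1653515 = -4362674/1653515 ≈ -2.6384)
-1527524 + L = -1527524 - 4362674/1653515 = -2525788209534/1653515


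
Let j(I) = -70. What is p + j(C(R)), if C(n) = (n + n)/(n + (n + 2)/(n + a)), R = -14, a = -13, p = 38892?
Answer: 38822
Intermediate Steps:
C(n) = 2*n/(n + (2 + n)/(-13 + n)) (C(n) = (n + n)/(n + (n + 2)/(n - 13)) = (2*n)/(n + (2 + n)/(-13 + n)) = 2*n/(n + (2 + n)/(-13 + n)))
p + j(C(R)) = 38892 - 70 = 38822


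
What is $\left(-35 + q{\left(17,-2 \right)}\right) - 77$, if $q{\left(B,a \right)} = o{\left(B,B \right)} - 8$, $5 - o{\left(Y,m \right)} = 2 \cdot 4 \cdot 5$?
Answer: $-155$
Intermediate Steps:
$o{\left(Y,m \right)} = -35$ ($o{\left(Y,m \right)} = 5 - 2 \cdot 4 \cdot 5 = 5 - 8 \cdot 5 = 5 - 40 = -35$)
$q{\left(B,a \right)} = -43$ ($q{\left(B,a \right)} = -35 - 8 = -43$)
$\left(-35 + q{\left(17,-2 \right)}\right) - 77 = \left(-35 - 43\right) - 77 = -78 - 77 = -155$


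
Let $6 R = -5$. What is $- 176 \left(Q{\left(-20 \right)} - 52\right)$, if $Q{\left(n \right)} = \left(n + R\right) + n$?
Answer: $\frac{49016}{3} \approx 16339.0$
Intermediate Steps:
$R = - \frac{5}{6}$ ($R = \frac{1}{6} \left(-5\right) = - \frac{5}{6} \approx -0.83333$)
$Q{\left(n \right)} = - \frac{5}{6} + 2 n$ ($Q{\left(n \right)} = \left(n - \frac{5}{6}\right) + n = \left(- \frac{5}{6} + n\right) + n = - \frac{5}{6} + 2 n$)
$- 176 \left(Q{\left(-20 \right)} - 52\right) = - 176 \left(\left(- \frac{5}{6} + 2 \left(-20\right)\right) - 52\right) = - 176 \left(\left(- \frac{5}{6} - 40\right) - 52\right) = - 176 \left(- \frac{245}{6} - 52\right) = \left(-176\right) \left(- \frac{557}{6}\right) = \frac{49016}{3}$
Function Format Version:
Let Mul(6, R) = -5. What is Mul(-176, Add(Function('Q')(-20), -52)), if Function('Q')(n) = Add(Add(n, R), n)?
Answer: Rational(49016, 3) ≈ 16339.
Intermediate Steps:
R = Rational(-5, 6) (R = Mul(Rational(1, 6), -5) = Rational(-5, 6) ≈ -0.83333)
Function('Q')(n) = Add(Rational(-5, 6), Mul(2, n)) (Function('Q')(n) = Add(Add(n, Rational(-5, 6)), n) = Add(Add(Rational(-5, 6), n), n) = Add(Rational(-5, 6), Mul(2, n)))
Mul(-176, Add(Function('Q')(-20), -52)) = Mul(-176, Add(Add(Rational(-5, 6), Mul(2, -20)), -52)) = Mul(-176, Add(Add(Rational(-5, 6), -40), -52)) = Mul(-176, Add(Rational(-245, 6), -52)) = Mul(-176, Rational(-557, 6)) = Rational(49016, 3)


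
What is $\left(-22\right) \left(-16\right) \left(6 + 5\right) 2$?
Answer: $7744$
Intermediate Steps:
$\left(-22\right) \left(-16\right) \left(6 + 5\right) 2 = 352 \cdot 11 \cdot 2 = 352 \cdot 22 = 7744$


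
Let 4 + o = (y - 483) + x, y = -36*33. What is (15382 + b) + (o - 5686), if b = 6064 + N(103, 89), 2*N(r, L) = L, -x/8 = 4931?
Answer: -50637/2 ≈ -25319.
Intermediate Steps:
x = -39448 (x = -8*4931 = -39448)
y = -1188
o = -41123 (o = -4 + ((-1188 - 483) - 39448) = -4 + (-1671 - 39448) = -4 - 41119 = -41123)
N(r, L) = L/2
b = 12217/2 (b = 6064 + (½)*89 = 6064 + 89/2 = 12217/2 ≈ 6108.5)
(15382 + b) + (o - 5686) = (15382 + 12217/2) + (-41123 - 5686) = 42981/2 - 46809 = -50637/2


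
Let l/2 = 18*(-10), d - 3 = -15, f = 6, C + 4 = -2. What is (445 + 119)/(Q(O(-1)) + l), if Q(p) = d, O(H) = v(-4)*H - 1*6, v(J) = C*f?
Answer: -47/31 ≈ -1.5161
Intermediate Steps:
C = -6 (C = -4 - 2 = -6)
d = -12 (d = 3 - 15 = -12)
v(J) = -36 (v(J) = -6*6 = -36)
O(H) = -6 - 36*H (O(H) = -36*H - 1*6 = -36*H - 6 = -6 - 36*H)
Q(p) = -12
l = -360 (l = 2*(18*(-10)) = 2*(-180) = -360)
(445 + 119)/(Q(O(-1)) + l) = (445 + 119)/(-12 - 360) = 564/(-372) = 564*(-1/372) = -47/31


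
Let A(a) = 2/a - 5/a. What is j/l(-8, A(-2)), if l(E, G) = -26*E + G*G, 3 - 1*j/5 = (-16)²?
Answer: -5060/841 ≈ -6.0166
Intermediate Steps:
j = -1265 (j = 15 - 5*(-16)² = 15 - 5*256 = 15 - 1280 = -1265)
A(a) = -3/a
l(E, G) = G² - 26*E (l(E, G) = -26*E + G² = G² - 26*E)
j/l(-8, A(-2)) = -1265/((-3/(-2))² - 26*(-8)) = -1265/((-3*(-½))² + 208) = -1265/((3/2)² + 208) = -1265/(9/4 + 208) = -1265/841/4 = -1265*4/841 = -5060/841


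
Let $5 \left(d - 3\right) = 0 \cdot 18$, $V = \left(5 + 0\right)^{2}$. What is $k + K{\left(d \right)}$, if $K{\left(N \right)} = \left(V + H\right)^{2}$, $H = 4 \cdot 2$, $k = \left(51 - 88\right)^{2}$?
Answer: $2458$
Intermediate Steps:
$k = 1369$ ($k = \left(-37\right)^{2} = 1369$)
$V = 25$ ($V = 5^{2} = 25$)
$H = 8$
$d = 3$ ($d = 3 + \frac{0 \cdot 18}{5} = 3 + \frac{1}{5} \cdot 0 = 3 + 0 = 3$)
$K{\left(N \right)} = 1089$ ($K{\left(N \right)} = \left(25 + 8\right)^{2} = 33^{2} = 1089$)
$k + K{\left(d \right)} = 1369 + 1089 = 2458$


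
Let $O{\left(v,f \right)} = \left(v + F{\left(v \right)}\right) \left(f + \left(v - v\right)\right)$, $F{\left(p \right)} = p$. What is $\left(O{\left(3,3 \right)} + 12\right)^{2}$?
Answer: $900$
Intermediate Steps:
$O{\left(v,f \right)} = 2 f v$ ($O{\left(v,f \right)} = \left(v + v\right) \left(f + \left(v - v\right)\right) = 2 v \left(f + 0\right) = 2 v f = 2 f v$)
$\left(O{\left(3,3 \right)} + 12\right)^{2} = \left(2 \cdot 3 \cdot 3 + 12\right)^{2} = \left(18 + 12\right)^{2} = 30^{2} = 900$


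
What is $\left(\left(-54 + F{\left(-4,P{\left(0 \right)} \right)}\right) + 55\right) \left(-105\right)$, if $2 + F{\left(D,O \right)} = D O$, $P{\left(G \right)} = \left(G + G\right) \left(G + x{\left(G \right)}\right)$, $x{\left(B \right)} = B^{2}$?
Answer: $105$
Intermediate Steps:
$P{\left(G \right)} = 2 G \left(G + G^{2}\right)$ ($P{\left(G \right)} = \left(G + G\right) \left(G + G^{2}\right) = 2 G \left(G + G^{2}\right)$)
$F{\left(D,O \right)} = -2 + D O$
$\left(\left(-54 + F{\left(-4,P{\left(0 \right)} \right)}\right) + 55\right) \left(-105\right) = \left(\left(-54 - \left(2 + 4 \cdot 2 \cdot 0^{2} \left(1 + 0\right)\right)\right) + 55\right) \left(-105\right) = \left(\left(-54 - \left(2 + 4 \cdot 2 \cdot 0 \cdot 1\right)\right) + 55\right) \left(-105\right) = \left(\left(-54 - 2\right) + 55\right) \left(-105\right) = \left(-56 + 55\right) \left(-105\right) = \left(-1\right) \left(-105\right) = 105$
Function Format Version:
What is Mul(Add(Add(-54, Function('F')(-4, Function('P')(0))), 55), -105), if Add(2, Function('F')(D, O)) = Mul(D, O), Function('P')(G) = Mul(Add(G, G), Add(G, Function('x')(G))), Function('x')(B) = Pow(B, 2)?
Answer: 105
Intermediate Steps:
Function('P')(G) = Mul(2, G, Add(G, Pow(G, 2))) (Function('P')(G) = Mul(Add(G, G), Add(G, Pow(G, 2))) = Mul(Mul(2, G), Add(G, Pow(G, 2))) = Mul(2, G, Add(G, Pow(G, 2))))
Function('F')(D, O) = Add(-2, Mul(D, O))
Mul(Add(Add(-54, Function('F')(-4, Function('P')(0))), 55), -105) = Mul(Add(Add(-54, Add(-2, Mul(-4, Mul(2, Pow(0, 2), Add(1, 0))))), 55), -105) = Mul(Add(Add(-54, Add(-2, Mul(-4, Mul(2, 0, 1)))), 55), -105) = Mul(Add(Add(-54, Add(-2, Mul(-4, 0))), 55), -105) = Mul(Add(Add(-54, Add(-2, 0)), 55), -105) = Mul(Add(Add(-54, -2), 55), -105) = Mul(Add(-56, 55), -105) = Mul(-1, -105) = 105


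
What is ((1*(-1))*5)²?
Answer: 25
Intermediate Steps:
((1*(-1))*5)² = (-1*5)² = (-5)² = 25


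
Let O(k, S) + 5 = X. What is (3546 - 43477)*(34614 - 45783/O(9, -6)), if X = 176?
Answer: -26058132049/19 ≈ -1.3715e+9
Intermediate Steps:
O(k, S) = 171 (O(k, S) = -5 + 176 = 171)
(3546 - 43477)*(34614 - 45783/O(9, -6)) = (3546 - 43477)*(34614 - 45783/171) = -39931*(34614 - 45783*1/171) = -39931*(34614 - 5087/19) = -39931*652579/19 = -26058132049/19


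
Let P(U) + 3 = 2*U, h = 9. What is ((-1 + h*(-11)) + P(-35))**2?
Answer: 29929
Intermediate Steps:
P(U) = -3 + 2*U
((-1 + h*(-11)) + P(-35))**2 = ((-1 + 9*(-11)) + (-3 + 2*(-35)))**2 = ((-1 - 99) + (-3 - 70))**2 = (-100 - 73)**2 = (-173)**2 = 29929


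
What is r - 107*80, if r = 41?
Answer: -8519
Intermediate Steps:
r - 107*80 = 41 - 107*80 = 41 - 8560 = -8519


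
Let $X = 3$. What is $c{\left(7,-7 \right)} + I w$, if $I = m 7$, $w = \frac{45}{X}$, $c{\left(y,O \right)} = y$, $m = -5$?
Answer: $-518$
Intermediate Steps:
$w = 15$ ($w = \frac{45}{3} = 45 \cdot \frac{1}{3} = 15$)
$I = -35$ ($I = \left(-5\right) 7 = -35$)
$c{\left(7,-7 \right)} + I w = 7 - 525 = -518$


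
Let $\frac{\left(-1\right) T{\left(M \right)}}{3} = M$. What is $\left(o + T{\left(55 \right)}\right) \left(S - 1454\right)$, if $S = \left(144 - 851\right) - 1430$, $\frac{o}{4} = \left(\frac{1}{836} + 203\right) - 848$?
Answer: $\frac{108430056}{11} \approx 9.8573 \cdot 10^{6}$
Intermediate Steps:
$T{\left(M \right)} = - 3 M$
$o = - \frac{539219}{209}$ ($o = 4 \left(\left(\frac{1}{836} + 203\right) - 848\right) = 4 \left(\frac{169709}{836} - 848\right) = 4 \left(- \frac{539219}{836}\right) = - \frac{539219}{209} \approx -2580.0$)
$S = -2137$ ($S = -707 - 1430 = -2137$)
$\left(o + T{\left(55 \right)}\right) \left(S - 1454\right) = \left(- \frac{539219}{209} - 165\right) \left(-2137 - 1454\right) = \left(- \frac{539219}{209} - 165\right) \left(-3591\right) = \left(- \frac{573704}{209}\right) \left(-3591\right) = \frac{108430056}{11}$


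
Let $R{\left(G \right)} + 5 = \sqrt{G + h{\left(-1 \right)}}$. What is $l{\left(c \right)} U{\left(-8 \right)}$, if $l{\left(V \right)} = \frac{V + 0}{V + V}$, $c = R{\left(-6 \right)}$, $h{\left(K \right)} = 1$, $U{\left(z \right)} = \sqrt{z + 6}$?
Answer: $\frac{i \sqrt{2}}{2} \approx 0.70711 i$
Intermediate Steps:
$U{\left(z \right)} = \sqrt{6 + z}$
$R{\left(G \right)} = -5 + \sqrt{1 + G}$ ($R{\left(G \right)} = -5 + \sqrt{G + 1} = -5 + \sqrt{1 + G}$)
$c = -5 + i \sqrt{5}$ ($c = -5 + \sqrt{1 - 6} = -5 + \sqrt{-5} = -5 + i \sqrt{5} \approx -5.0 + 2.2361 i$)
$l{\left(V \right)} = \frac{1}{2}$ ($l{\left(V \right)} = \frac{V}{2 V} = V \frac{1}{2 V} = \frac{1}{2}$)
$l{\left(c \right)} U{\left(-8 \right)} = \frac{\sqrt{6 - 8}}{2} = \frac{\sqrt{-2}}{2} = \frac{i \sqrt{2}}{2}$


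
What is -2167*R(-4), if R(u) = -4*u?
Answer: -34672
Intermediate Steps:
-2167*R(-4) = -(-8668)*(-4) = -2167*16 = -34672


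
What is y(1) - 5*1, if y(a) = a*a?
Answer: -4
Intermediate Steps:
y(a) = a²
y(1) - 5*1 = 1² - 5*1 = 1 - 5 = -4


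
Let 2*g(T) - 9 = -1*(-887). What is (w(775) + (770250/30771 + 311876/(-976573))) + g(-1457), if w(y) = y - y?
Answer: 364232458042/770516097 ≈ 472.71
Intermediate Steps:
w(y) = 0
g(T) = 448 (g(T) = 9/2 + (-1*(-887))/2 = 9/2 + (½)*887 = 9/2 + 887/2 = 448)
(w(775) + (770250/30771 + 311876/(-976573))) + g(-1457) = (0 + (770250/30771 + 311876/(-976573))) + 448 = (0 + (770250*(1/30771) + 311876*(-1/976573))) + 448 = (0 + (19750/789 - 311876/976573)) + 448 = (0 + 19041246586/770516097) + 448 = 19041246586/770516097 + 448 = 364232458042/770516097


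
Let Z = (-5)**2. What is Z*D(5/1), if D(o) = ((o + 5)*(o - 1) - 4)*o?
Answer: 4500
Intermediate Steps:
Z = 25
D(o) = o*(-4 + (-1 + o)*(5 + o)) (D(o) = ((5 + o)*(-1 + o) - 4)*o = ((-1 + o)*(5 + o) - 4)*o = (-4 + (-1 + o)*(5 + o))*o = o*(-4 + (-1 + o)*(5 + o)))
Z*D(5/1) = 25*((5/1)*(-9 + (5/1)**2 + 4*(5/1))) = 25*((5*1)*(-9 + (5*1)**2 + 4*(5*1))) = 25*(5*(-9 + 5**2 + 4*5)) = 25*(5*(-9 + 25 + 20)) = 25*(5*36) = 25*180 = 4500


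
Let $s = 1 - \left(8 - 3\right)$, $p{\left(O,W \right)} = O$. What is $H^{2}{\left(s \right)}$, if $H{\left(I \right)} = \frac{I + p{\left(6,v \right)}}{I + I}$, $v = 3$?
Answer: $\frac{1}{16} \approx 0.0625$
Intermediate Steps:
$s = -4$ ($s = 1 - 5 = -4$)
$H{\left(I \right)} = \frac{6 + I}{2 I}$ ($H{\left(I \right)} = \frac{I + 6}{I + I} = \frac{6 + I}{2 I}$)
$H^{2}{\left(s \right)} = \left(\frac{6 - 4}{2 \left(-4\right)}\right)^{2} = \left(\frac{1}{2} \left(- \frac{1}{4}\right) 2\right)^{2} = \left(- \frac{1}{4}\right)^{2} = \frac{1}{16}$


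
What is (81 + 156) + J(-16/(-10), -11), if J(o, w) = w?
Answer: 226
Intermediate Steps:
(81 + 156) + J(-16/(-10), -11) = (81 + 156) - 11 = 237 - 11 = 226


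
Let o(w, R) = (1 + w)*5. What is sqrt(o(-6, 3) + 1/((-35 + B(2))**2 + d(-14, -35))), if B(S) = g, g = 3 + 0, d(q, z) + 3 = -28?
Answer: 2*I*sqrt(6162558)/993 ≈ 4.9999*I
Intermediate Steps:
d(q, z) = -31 (d(q, z) = -3 - 28 = -31)
g = 3
B(S) = 3
o(w, R) = 5 + 5*w
sqrt(o(-6, 3) + 1/((-35 + B(2))**2 + d(-14, -35))) = sqrt((5 + 5*(-6)) + 1/((-35 + 3)**2 - 31)) = sqrt((5 - 30) + 1/((-32)**2 - 31)) = sqrt(-25 + 1/(1024 - 31)) = sqrt(-25 + 1/993) = sqrt(-24824/993) = 2*I*sqrt(6162558)/993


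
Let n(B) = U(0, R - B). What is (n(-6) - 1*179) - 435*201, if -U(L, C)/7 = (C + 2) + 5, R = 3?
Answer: -87726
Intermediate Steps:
U(L, C) = -49 - 7*C (U(L, C) = -7*((C + 2) + 5) = -7*((2 + C) + 5) = -7*(7 + C) = -49 - 7*C)
n(B) = -70 + 7*B (n(B) = -49 - 7*(3 - B) = -49 + (-21 + 7*B) = -70 + 7*B)
(n(-6) - 1*179) - 435*201 = ((-70 + 7*(-6)) - 1*179) - 435*201 = ((-70 - 42) - 179) - 87435 = (-112 - 179) - 87435 = -291 - 87435 = -87726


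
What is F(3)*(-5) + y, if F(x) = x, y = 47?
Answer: 32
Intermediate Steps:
F(3)*(-5) + y = 3*(-5) + 47 = -15 + 47 = 32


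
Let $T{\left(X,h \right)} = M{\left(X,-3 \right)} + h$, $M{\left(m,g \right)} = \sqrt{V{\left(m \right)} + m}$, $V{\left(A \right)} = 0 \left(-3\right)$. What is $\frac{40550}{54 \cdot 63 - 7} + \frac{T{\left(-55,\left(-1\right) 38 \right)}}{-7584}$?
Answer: $\frac{30766021}{2574768} - \frac{i \sqrt{55}}{7584} \approx 11.949 - 0.00097787 i$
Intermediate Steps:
$V{\left(A \right)} = 0$
$M{\left(m,g \right)} = \sqrt{m}$ ($M{\left(m,g \right)} = \sqrt{0 + m} = \sqrt{m}$)
$T{\left(X,h \right)} = h + \sqrt{X}$ ($T{\left(X,h \right)} = \sqrt{X} + h = h + \sqrt{X}$)
$\frac{40550}{54 \cdot 63 - 7} + \frac{T{\left(-55,\left(-1\right) 38 \right)}}{-7584} = \frac{40550}{54 \cdot 63 - 7} + \frac{\left(-1\right) 38 + \sqrt{-55}}{-7584} = \frac{40550}{3402 - 7} + \left(-38 + i \sqrt{55}\right) \left(- \frac{1}{7584}\right) = \frac{40550}{3395} + \left(\frac{19}{3792} - \frac{i \sqrt{55}}{7584}\right) = 40550 \cdot \frac{1}{3395} + \left(\frac{19}{3792} - \frac{i \sqrt{55}}{7584}\right) = \frac{8110}{679} + \left(\frac{19}{3792} - \frac{i \sqrt{55}}{7584}\right) = \frac{30766021}{2574768} - \frac{i \sqrt{55}}{7584}$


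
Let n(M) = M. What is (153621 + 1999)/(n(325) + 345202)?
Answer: 155620/345527 ≈ 0.45038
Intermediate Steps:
(153621 + 1999)/(n(325) + 345202) = (153621 + 1999)/(325 + 345202) = 155620/345527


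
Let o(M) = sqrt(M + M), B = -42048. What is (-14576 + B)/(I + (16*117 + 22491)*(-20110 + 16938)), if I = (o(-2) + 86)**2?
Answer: 273465763716/373185549003517 + 1217416*I/373185549003517 ≈ 0.00073279 + 3.2622e-9*I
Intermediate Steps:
o(M) = sqrt(2)*sqrt(M) (o(M) = sqrt(2*M) = sqrt(2)*sqrt(M))
I = (86 + 2*I)**2 (I = (sqrt(2)*sqrt(-2) + 86)**2 = (sqrt(2)*(I*sqrt(2)) + 86)**2 = (2*I + 86)**2 = (86 + 2*I)**2 ≈ 7392.0 + 344.0*I)
(-14576 + B)/(I + (16*117 + 22491)*(-20110 + 16938)) = (-14576 - 42048)/((7392 + 344*I) + (16*117 + 22491)*(-20110 + 16938)) = -56624/((7392 + 344*I) + (1872 + 22491)*(-3172)) = -56624/((7392 + 344*I) + 24363*(-3172)) = -56624/((7392 + 344*I) - 77279436) = -56624*(-77272044 - 344*I)/5970968784056272 = -3539*(-77272044 - 344*I)/373185549003517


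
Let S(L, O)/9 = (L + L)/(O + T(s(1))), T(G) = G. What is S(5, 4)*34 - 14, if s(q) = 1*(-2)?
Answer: 1516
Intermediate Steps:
s(q) = -2
S(L, O) = 18*L/(-2 + O) (S(L, O) = 9*((L + L)/(O - 2)) = 9*((2*L)/(-2 + O)) = 9*(2*L/(-2 + O)) = 18*L/(-2 + O))
S(5, 4)*34 - 14 = (18*5/(-2 + 4))*34 - 14 = (18*5/2)*34 - 14 = (18*5*(½))*34 - 14 = 45*34 - 14 = 1530 - 14 = 1516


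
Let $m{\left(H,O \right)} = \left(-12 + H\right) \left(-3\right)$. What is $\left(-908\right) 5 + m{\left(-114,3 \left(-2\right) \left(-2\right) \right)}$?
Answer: $-4162$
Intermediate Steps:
$m{\left(H,O \right)} = 36 - 3 H$
$\left(-908\right) 5 + m{\left(-114,3 \left(-2\right) \left(-2\right) \right)} = \left(-908\right) 5 + \left(36 - -342\right) = -4540 + \left(36 + 342\right) = -4540 + 378 = -4162$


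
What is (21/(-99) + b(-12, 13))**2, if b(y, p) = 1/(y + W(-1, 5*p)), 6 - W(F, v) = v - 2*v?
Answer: 144400/3790809 ≈ 0.038092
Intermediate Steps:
W(F, v) = 6 + v (W(F, v) = 6 - (v - 2*v) = 6 - (-1)*v = 6 + v)
b(y, p) = 1/(6 + y + 5*p) (b(y, p) = 1/(y + (6 + 5*p)) = 1/(6 + y + 5*p))
(21/(-99) + b(-12, 13))**2 = (21/(-99) + 1/(6 - 12 + 5*13))**2 = (21*(-1/99) + 1/(6 - 12 + 65))**2 = (-7/33 + 1/59)**2 = (-380/1947)**2 = 144400/3790809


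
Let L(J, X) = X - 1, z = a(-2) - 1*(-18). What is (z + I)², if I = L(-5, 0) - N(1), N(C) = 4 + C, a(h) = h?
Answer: 100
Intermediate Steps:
z = 16 (z = -2 - 1*(-18) = -2 + 18 = 16)
L(J, X) = -1 + X
I = -6 (I = (-1 + 0) - (4 + 1) = -1 - 1*5 = -1 - 5 = -6)
(z + I)² = (16 - 6)² = 10² = 100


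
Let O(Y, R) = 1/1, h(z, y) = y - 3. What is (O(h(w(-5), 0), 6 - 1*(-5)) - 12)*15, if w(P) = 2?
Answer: -165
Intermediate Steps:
h(z, y) = -3 + y
O(Y, R) = 1
(O(h(w(-5), 0), 6 - 1*(-5)) - 12)*15 = (1 - 12)*15 = -11*15 = -165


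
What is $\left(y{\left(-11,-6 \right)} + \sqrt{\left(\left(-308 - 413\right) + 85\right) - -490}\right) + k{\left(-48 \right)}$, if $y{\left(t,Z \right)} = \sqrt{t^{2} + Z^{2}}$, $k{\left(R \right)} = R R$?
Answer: $2304 + \sqrt{157} + i \sqrt{146} \approx 2316.5 + 12.083 i$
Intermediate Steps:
$k{\left(R \right)} = R^{2}$
$y{\left(t,Z \right)} = \sqrt{Z^{2} + t^{2}}$
$\left(y{\left(-11,-6 \right)} + \sqrt{\left(\left(-308 - 413\right) + 85\right) - -490}\right) + k{\left(-48 \right)} = \left(\sqrt{\left(-6\right)^{2} + \left(-11\right)^{2}} + \sqrt{\left(\left(-308 - 413\right) + 85\right) - -490}\right) + \left(-48\right)^{2} = \left(\sqrt{36 + 121} + \sqrt{\left(-721 + 85\right) + 490}\right) + 2304 = \left(\sqrt{157} + \sqrt{-636 + 490}\right) + 2304 = \left(\sqrt{157} + \sqrt{-146}\right) + 2304 = \left(\sqrt{157} + i \sqrt{146}\right) + 2304 = 2304 + \sqrt{157} + i \sqrt{146}$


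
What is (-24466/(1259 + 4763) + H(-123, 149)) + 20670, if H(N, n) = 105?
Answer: 62541292/3011 ≈ 20771.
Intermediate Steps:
(-24466/(1259 + 4763) + H(-123, 149)) + 20670 = (-24466/(1259 + 4763) + 105) + 20670 = (-24466/6022 + 105) + 20670 = (-24466*1/6022 + 105) + 20670 = (-12233/3011 + 105) + 20670 = 303922/3011 + 20670 = 62541292/3011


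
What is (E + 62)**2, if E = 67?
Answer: 16641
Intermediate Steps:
(E + 62)**2 = (67 + 62)**2 = 129**2 = 16641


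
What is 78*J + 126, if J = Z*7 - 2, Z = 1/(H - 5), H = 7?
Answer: 243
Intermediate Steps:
Z = ½ (Z = 1/(7 - 5) = 1/2 = ½ ≈ 0.50000)
J = 3/2 (J = (½)*7 - 2 = 7/2 - 2 = 3/2 ≈ 1.5000)
78*J + 126 = 78*(3/2) + 126 = 117 + 126 = 243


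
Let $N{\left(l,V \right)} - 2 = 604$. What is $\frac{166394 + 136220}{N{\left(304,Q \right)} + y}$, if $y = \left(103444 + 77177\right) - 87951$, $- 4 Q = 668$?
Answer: $\frac{151307}{46638} \approx 3.2443$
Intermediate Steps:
$Q = -167$ ($Q = \left(- \frac{1}{4}\right) 668 = -167$)
$N{\left(l,V \right)} = 606$ ($N{\left(l,V \right)} = 2 + 604 = 606$)
$y = 92670$ ($y = 180621 - 87951 = 92670$)
$\frac{166394 + 136220}{N{\left(304,Q \right)} + y} = \frac{166394 + 136220}{606 + 92670} = \frac{302614}{93276} = 302614 \cdot \frac{1}{93276} = \frac{151307}{46638}$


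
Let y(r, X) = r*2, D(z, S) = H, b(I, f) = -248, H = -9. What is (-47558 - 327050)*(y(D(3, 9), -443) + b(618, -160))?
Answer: 99645728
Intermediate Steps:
D(z, S) = -9
y(r, X) = 2*r
(-47558 - 327050)*(y(D(3, 9), -443) + b(618, -160)) = (-47558 - 327050)*(2*(-9) - 248) = -374608*(-18 - 248) = -374608*(-266) = 99645728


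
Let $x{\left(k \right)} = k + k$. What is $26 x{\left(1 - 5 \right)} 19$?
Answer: $-3952$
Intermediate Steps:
$x{\left(k \right)} = 2 k$
$26 x{\left(1 - 5 \right)} 19 = 26 \cdot 2 \left(1 - 5\right) 19 = 26 \cdot 2 \left(-4\right) 19 = 26 \left(-8\right) 19 = \left(-208\right) 19 = -3952$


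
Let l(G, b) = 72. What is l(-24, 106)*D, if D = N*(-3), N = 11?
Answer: -2376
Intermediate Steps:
D = -33 (D = 11*(-3) = -33)
l(-24, 106)*D = 72*(-33) = -2376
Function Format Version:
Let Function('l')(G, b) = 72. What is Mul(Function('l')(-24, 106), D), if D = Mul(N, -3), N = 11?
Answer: -2376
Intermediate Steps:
D = -33 (D = Mul(11, -3) = -33)
Mul(Function('l')(-24, 106), D) = Mul(72, -33) = -2376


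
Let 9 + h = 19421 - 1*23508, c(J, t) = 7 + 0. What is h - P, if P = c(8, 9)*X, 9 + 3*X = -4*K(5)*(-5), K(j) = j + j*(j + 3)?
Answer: -6175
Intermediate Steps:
c(J, t) = 7
K(j) = j + j*(3 + j)
h = -4096 (h = -9 + (19421 - 1*23508) = -9 + (19421 - 23508) = -9 - 4087 = -4096)
X = 297 (X = -3 + (-20*(4 + 5)*(-5))/3 = -3 + (-20*9*(-5))/3 = -3 + (-4*45*(-5))/3 = -3 + (-180*(-5))/3 = -3 + (⅓)*900 = -3 + 300 = 297)
P = 2079 (P = 7*297 = 2079)
h - P = -4096 - 1*2079 = -4096 - 2079 = -6175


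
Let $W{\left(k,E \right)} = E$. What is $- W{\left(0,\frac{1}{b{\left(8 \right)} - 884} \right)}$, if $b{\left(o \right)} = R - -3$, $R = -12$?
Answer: $\frac{1}{893} \approx 0.0011198$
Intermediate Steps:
$b{\left(o \right)} = -9$ ($b{\left(o \right)} = -12 - -3 = -12 + 3 = -9$)
$- W{\left(0,\frac{1}{b{\left(8 \right)} - 884} \right)} = - \frac{1}{-9 - 884} = - \frac{1}{-893} = \left(-1\right) \left(- \frac{1}{893}\right) = \frac{1}{893}$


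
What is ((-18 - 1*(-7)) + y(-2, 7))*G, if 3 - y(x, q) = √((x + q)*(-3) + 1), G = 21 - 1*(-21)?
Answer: -336 - 42*I*√14 ≈ -336.0 - 157.15*I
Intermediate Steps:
G = 42 (G = 21 + 21 = 42)
y(x, q) = 3 - √(1 - 3*q - 3*x) (y(x, q) = 3 - √((x + q)*(-3) + 1) = 3 - √((q + x)*(-3) + 1) = 3 - √((-3*q - 3*x) + 1) = 3 - √(1 - 3*q - 3*x))
((-18 - 1*(-7)) + y(-2, 7))*G = ((-18 - 1*(-7)) + (3 - √(1 - 3*7 - 3*(-2))))*42 = ((-18 + 7) + (3 - √(1 - 21 + 6)))*42 = (-11 + (3 - √(-14)))*42 = (-11 + (3 - I*√14))*42 = (-8 - I*√14)*42 = -336 - 42*I*√14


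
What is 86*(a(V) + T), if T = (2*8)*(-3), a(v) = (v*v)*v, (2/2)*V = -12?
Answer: -152736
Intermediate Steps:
V = -12
a(v) = v**3 (a(v) = v**2*v = v**3)
T = -48 (T = 16*(-3) = -48)
86*(a(V) + T) = 86*((-12)**3 - 48) = 86*(-1728 - 48) = 86*(-1776) = -152736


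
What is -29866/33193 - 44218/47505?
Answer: -2886512404/1576833465 ≈ -1.8306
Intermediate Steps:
-29866/33193 - 44218/47505 = -2886512404/1576833465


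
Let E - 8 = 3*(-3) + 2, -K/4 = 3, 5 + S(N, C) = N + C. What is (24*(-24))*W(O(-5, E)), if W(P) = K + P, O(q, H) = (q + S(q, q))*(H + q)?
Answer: -39168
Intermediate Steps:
S(N, C) = -5 + C + N (S(N, C) = -5 + (N + C) = -5 + (C + N) = -5 + C + N)
K = -12 (K = -4*3 = -12)
E = 1 (E = 8 + (3*(-3) + 2) = 8 + (-9 + 2) = 8 - 7 = 1)
O(q, H) = (-5 + 3*q)*(H + q) (O(q, H) = (q + (-5 + q + q))*(H + q) = (q + (-5 + 2*q))*(H + q) = (-5 + 3*q)*(H + q))
W(P) = -12 + P
(24*(-24))*W(O(-5, E)) = (24*(-24))*(-12 + (-5*1 - 5*(-5) + 3*(-5)² + 3*1*(-5))) = -576*(-12 + (-5 + 25 + 3*25 - 15)) = -576*(-12 + (-5 + 25 + 75 - 15)) = -576*(-12 + 80) = -576*68 = -39168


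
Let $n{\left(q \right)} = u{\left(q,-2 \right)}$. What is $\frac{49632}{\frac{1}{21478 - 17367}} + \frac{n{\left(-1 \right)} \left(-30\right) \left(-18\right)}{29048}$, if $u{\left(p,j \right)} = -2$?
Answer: $\frac{740858898777}{3631} \approx 2.0404 \cdot 10^{8}$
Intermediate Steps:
$n{\left(q \right)} = -2$
$\frac{49632}{\frac{1}{21478 - 17367}} + \frac{n{\left(-1 \right)} \left(-30\right) \left(-18\right)}{29048} = \frac{49632}{\frac{1}{21478 - 17367}} + \frac{\left(-2\right) \left(-30\right) \left(-18\right)}{29048} = \frac{49632}{\frac{1}{4111}} + 60 \left(-18\right) \frac{1}{29048} = 49632 \frac{1}{\frac{1}{4111}} - \frac{135}{3631} = 49632 \cdot 4111 - \frac{135}{3631} = 204037152 - \frac{135}{3631} = \frac{740858898777}{3631}$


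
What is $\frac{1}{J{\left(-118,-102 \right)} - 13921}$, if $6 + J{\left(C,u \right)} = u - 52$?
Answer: $- \frac{1}{14081} \approx -7.1018 \cdot 10^{-5}$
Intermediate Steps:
$J{\left(C,u \right)} = -58 + u$ ($J{\left(C,u \right)} = -6 + \left(u - 52\right) = -6 + \left(-52 + u\right) = -58 + u$)
$\frac{1}{J{\left(-118,-102 \right)} - 13921} = \frac{1}{\left(-58 - 102\right) - 13921} = \frac{1}{-160 - 13921} = \frac{1}{-14081} = - \frac{1}{14081}$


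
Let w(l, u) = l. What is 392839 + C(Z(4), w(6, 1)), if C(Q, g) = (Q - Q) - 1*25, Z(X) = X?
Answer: 392814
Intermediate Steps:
C(Q, g) = -25 (C(Q, g) = 0 - 25 = -25)
392839 + C(Z(4), w(6, 1)) = 392839 - 25 = 392814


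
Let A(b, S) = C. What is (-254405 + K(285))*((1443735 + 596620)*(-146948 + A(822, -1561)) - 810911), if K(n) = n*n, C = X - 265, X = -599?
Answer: 52229315359133780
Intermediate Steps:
C = -864 (C = -599 - 265 = -864)
A(b, S) = -864
K(n) = n²
(-254405 + K(285))*((1443735 + 596620)*(-146948 + A(822, -1561)) - 810911) = (-254405 + 285²)*((1443735 + 596620)*(-146948 - 864) - 810911) = (-254405 + 81225)*(2040355*(-147812) - 810911) = -173180*(-301588953260 - 810911) = -173180*(-301589764171) = 52229315359133780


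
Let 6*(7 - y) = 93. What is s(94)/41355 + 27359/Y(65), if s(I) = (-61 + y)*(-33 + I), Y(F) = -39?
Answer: -754397857/1075230 ≈ -701.62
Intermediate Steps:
y = -17/2 (y = 7 - ⅙*93 = 7 - 31/2 = -17/2 ≈ -8.5000)
s(I) = 4587/2 - 139*I/2 (s(I) = (-61 - 17/2)*(-33 + I) = -139*(-33 + I)/2 = 4587/2 - 139*I/2)
s(94)/41355 + 27359/Y(65) = (4587/2 - 139/2*94)/41355 + 27359/(-39) = (4587/2 - 6533)*(1/41355) + 27359*(-1/39) = -8479/2*1/41355 - 27359/39 = -8479/82710 - 27359/39 = -754397857/1075230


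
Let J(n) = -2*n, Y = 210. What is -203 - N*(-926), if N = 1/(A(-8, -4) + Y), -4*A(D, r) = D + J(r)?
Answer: -20852/105 ≈ -198.59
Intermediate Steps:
A(D, r) = r/2 - D/4 (A(D, r) = -(D - 2*r)/4 = r/2 - D/4)
N = 1/210 (N = 1/(((1/2)*(-4) - 1/4*(-8)) + 210) = 1/((-2 + 2) + 210) = 1/(0 + 210) = 1/210 ≈ 0.0047619)
-203 - N*(-926) = -203 - 1*1/210*(-926) = -203 - 1/210*(-926) = -203 + 463/105 = -20852/105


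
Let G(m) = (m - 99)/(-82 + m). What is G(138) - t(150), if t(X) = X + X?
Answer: -16761/56 ≈ -299.30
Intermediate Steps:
t(X) = 2*X
G(m) = (-99 + m)/(-82 + m)
G(138) - t(150) = (-99 + 138)/(-82 + 138) - 2*150 = 39/56 - 1*300 = (1/56)*39 - 300 = 39/56 - 300 = -16761/56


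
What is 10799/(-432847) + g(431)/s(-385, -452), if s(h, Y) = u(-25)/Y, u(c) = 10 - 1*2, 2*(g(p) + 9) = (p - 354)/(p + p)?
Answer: 755110671177/1492456456 ≈ 505.95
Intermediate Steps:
g(p) = -9 + (-354 + p)/(4*p) (g(p) = -9 + ((p - 354)/(p + p))/2 = -9 + ((-354 + p)/((2*p)))/2 = -9 + ((-354 + p)*(1/(2*p)))/2 = -9 + ((-354 + p)/(2*p))/2 = -9 + (-354 + p)/(4*p))
u(c) = 8 (u(c) = 10 - 2 = 8)
s(h, Y) = 8/Y
10799/(-432847) + g(431)/s(-385, -452) = 10799/(-432847) + ((¼)*(-354 - 35*431)/431)/((8/(-452))) = 10799*(-1/432847) + ((¼)*(1/431)*(-354 - 15085))/((8*(-1/452))) = -10799/432847 + ((¼)*(1/431)*(-15439))/(-2/113) = -10799/432847 - 15439/1724*(-113/2) = -10799/432847 + 1744607/3448 = 755110671177/1492456456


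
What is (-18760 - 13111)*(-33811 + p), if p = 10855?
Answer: 731630676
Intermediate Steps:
(-18760 - 13111)*(-33811 + p) = (-18760 - 13111)*(-33811 + 10855) = -31871*(-22956) = 731630676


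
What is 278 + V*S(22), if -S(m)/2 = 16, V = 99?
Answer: -2890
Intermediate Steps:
S(m) = -32 (S(m) = -2*16 = -32)
278 + V*S(22) = 278 + 99*(-32) = 278 - 3168 = -2890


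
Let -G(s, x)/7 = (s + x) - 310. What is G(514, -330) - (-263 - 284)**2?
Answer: -298327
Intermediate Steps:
G(s, x) = 2170 - 7*s - 7*x (G(s, x) = -7*((s + x) - 310) = -7*(-310 + s + x) = 2170 - 7*s - 7*x)
G(514, -330) - (-263 - 284)**2 = (2170 - 7*514 - 7*(-330)) - (-263 - 284)**2 = (2170 - 3598 + 2310) - 1*(-547)**2 = 882 - 1*299209 = 882 - 299209 = -298327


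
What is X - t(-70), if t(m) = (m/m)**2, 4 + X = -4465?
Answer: -4470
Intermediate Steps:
X = -4469 (X = -4 - 4465 = -4469)
t(m) = 1 (t(m) = 1**2 = 1)
X - t(-70) = -4469 - 1*1 = -4469 - 1 = -4470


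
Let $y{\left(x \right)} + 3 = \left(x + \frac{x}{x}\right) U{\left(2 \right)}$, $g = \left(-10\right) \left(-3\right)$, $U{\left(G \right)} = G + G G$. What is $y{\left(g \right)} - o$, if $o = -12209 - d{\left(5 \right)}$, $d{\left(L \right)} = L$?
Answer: $12397$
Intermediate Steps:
$U{\left(G \right)} = G + G^{2}$
$g = 30$
$y{\left(x \right)} = 3 + 6 x$ ($y{\left(x \right)} = -3 + \left(x + \frac{x}{x}\right) 2 \left(1 + 2\right) = -3 + \left(x + 1\right) 2 \cdot 3 = -3 + \left(1 + x\right) 6 = -3 + \left(6 + 6 x\right) = 3 + 6 x$)
$o = -12214$ ($o = -12209 - 5 = -12214$)
$y{\left(g \right)} - o = \left(3 + 6 \cdot 30\right) - -12214 = \left(3 + 180\right) + 12214 = 183 + 12214 = 12397$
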